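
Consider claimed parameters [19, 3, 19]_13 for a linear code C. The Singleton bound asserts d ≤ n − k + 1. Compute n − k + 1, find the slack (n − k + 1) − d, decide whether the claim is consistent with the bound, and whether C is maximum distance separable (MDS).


Singleton RHS = n − k + 1 = 17, slack = -2, bound violated (no such code; not MDS).

Singleton bound: d ≤ n − k + 1.
Here n = 19, k = 3, so n − k + 1 = 17.
Given d = 19, check d ≤ 17: NO.
Slack = (n − k + 1) − d = -2.
The slack is negative: d = 19 exceeds n − k + 1 = 17 by 2, so the Singleton bound is violated and no linear [19, 3, 19]_13 code can exist. In particular it is not MDS (MDS requires d = n − k + 1 exactly).
Description: the claimed parameters are [19, 3, 19]_13; such a code would be impossible (violates the Singleton bound).


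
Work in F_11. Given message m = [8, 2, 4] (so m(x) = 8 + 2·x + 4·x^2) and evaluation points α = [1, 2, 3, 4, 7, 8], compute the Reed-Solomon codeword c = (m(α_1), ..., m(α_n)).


c = [3, 6, 6, 3, 9, 5]

Message polynomial: m(x) = 8 + 2·x + 4·x^2 (mod 11).
For each evaluation point α_i, compute m(α_i) mod 11:
  α_1 = 1: Horner steps 4 → 6 → 3, so m(1) = 3.
  α_2 = 2: Horner steps 4 → 10 → 6, so m(2) = 6.
  α_3 = 3: Horner steps 4 → 3 → 6, so m(3) = 6.
  α_4 = 4: Horner steps 4 → 7 → 3, so m(4) = 3.
  α_5 = 7: Horner steps 4 → 8 → 9, so m(7) = 9.
  α_6 = 8: Horner steps 4 → 1 → 5, so m(8) = 5.
Codeword c = [3, 6, 6, 3, 9, 5] ∈ F_11^6.


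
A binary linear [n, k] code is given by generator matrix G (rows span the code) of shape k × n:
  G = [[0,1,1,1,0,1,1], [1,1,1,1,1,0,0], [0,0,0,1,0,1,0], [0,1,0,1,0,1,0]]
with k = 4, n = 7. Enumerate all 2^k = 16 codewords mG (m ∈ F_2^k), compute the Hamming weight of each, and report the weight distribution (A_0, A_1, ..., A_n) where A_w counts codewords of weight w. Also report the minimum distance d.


Weight distribution: A_0 = 1, A_1 = 1, A_2 = 2, A_3 = 2, A_4 = 5, A_5 = 5. Minimum distance d = 1.

Enumerate all 2^4 = 16 messages m ∈ F_2^4.
For each, compute codeword c = mG in F_2^7, then tally its weight.
  m = 0000 → c = 0000000, weight = 0.
  m = 1000 → c = 0111011, weight = 5.
  m = 0100 → c = 1111100, weight = 5.
  m = 1100 → c = 1000111, weight = 4.
  m = 0010 → c = 0001010, weight = 2.
  m = 1010 → c = 0110001, weight = 3.
  m = 0110 → c = 1110110, weight = 5.
  m = 1110 → c = 1001101, weight = 4.
  m = 0001 → c = 0101010, weight = 3.
  m = 1001 → c = 0010001, weight = 2.
  m = 0101 → c = 1010110, weight = 4.
  m = 1101 → c = 1101101, weight = 5.
  m = 0011 → c = 0100000, weight = 1.
  m = 1011 → c = 0011011, weight = 4.
  m = 0111 → c = 1011100, weight = 4.
  m = 1111 → c = 1100111, weight = 5.
Tally weights:
  weight 0: 1 codewords.
  weight 1: 1 codewords.
  weight 2: 2 codewords.
  weight 3: 2 codewords.
  weight 4: 5 codewords.
  weight 5: 5 codewords.
Minimum distance d = smallest w > 0 with A_w > 0 = 1.
Sanity: Σ A_w = 16 = 2^4 = 16 ✓.


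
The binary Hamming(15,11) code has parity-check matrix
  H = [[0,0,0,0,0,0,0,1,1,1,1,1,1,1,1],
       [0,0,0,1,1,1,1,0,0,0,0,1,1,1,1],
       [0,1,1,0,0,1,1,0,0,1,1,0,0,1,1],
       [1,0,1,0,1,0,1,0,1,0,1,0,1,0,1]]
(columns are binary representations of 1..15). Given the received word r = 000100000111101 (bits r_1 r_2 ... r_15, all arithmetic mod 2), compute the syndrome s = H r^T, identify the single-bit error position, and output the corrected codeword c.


s = (1, 0, 1, 1)^T, error position = 11, corrected codeword c = 000100000101101

Compute s = H r^T mod 2 one row at a time:
  s_1 = 0 + 0 + 1 + 1 + 1 + 1 + 0 + 1 = 5 ≡ 1 (mod 2).
  s_2 = 1 + 0 + 0 + 0 + 1 + 1 + 0 + 1 = 4 ≡ 0 (mod 2).
  s_3 = 0 + 0 + 0 + 0 + 1 + 1 + 0 + 1 = 3 ≡ 1 (mod 2).
  s_4 = 0 + 0 + 0 + 0 + 0 + 1 + 1 + 1 = 3 ≡ 1 (mod 2).
s = (1, 0, 1, 1)^T — this equals column 11 of H (binary 1011), so error is at position 11.
Correct: flip bit 11 of r = 000100000111101 to get c = 000100000101101.


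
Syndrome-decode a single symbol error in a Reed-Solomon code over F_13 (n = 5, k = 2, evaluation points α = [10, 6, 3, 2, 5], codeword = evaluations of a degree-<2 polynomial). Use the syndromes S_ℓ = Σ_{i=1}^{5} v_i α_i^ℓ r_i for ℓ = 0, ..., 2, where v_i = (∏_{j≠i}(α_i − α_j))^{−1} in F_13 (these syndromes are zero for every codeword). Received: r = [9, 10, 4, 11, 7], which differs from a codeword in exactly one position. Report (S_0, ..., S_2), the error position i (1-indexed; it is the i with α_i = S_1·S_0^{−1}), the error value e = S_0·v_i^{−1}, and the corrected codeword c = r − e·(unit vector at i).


S = (12, 10, 4), error at position 3, error magnitude e = 3, c = [9, 10, 1, 11, 7].

Step 1: column multipliers v_i = (∏_{j≠i}(α_i − α_j))^{−1} mod 13.
  i = 1 (α = 10): (10−6)(10−3)(10−2)(10−5) = 4·7·8·5 = 1120 ≡ 2, so v_1 = 2^{−1} = 7 (mod 13).
  i = 2 (α = 6): (6−10)(6−3)(6−2)(6−5) = (−4)·3·4·1 = −48 ≡ 4, so v_2 = 4^{−1} = 10 (mod 13).
  i = 3 (α = 3): (3−10)(3−6)(3−2)(3−5) = (−7)·(−3)·1·(−2) = −42 ≡ 10, so v_3 = 10^{−1} = 4 (mod 13).
  i = 4 (α = 2): (2−10)(2−6)(2−3)(2−5) = (−8)·(−4)·(−1)·(−3) = 96 ≡ 5, so v_4 = 5^{−1} = 8 (mod 13).
  i = 5 (α = 5): (5−10)(5−6)(5−3)(5−2) = (−5)·(−1)·2·3 = 30 ≡ 4, so v_5 = 4^{−1} = 10 (mod 13).
  v = [7, 10, 4, 8, 10].
Step 2: syndromes of r = [9, 10, 4, 11, 7] (all sums mod 13).
  S_0 = Σ v_i r_i = 7·9 + 10·10 + 4·4 + 8·11 + 10·7 = 337 ≡ 12.
  S_1 = Σ v_i α_i r_i = 7·10·9 + 10·6·10 + 4·3·4 + 8·2·11 + 10·5·7 = 1804 ≡ 10.
  α_i^2 mod 13 = [9, 10, 9, 4, 12].
  S_2 = Σ v_i α_i^2 r_i = 7·9·9 + 10·10·10 + 4·9·4 + 8·4·11 + 10·12·7 = 2903 ≡ 4.
  S = (12, 10, 4) ≠ 0, so r is not a codeword (an error is present).
Step 3: locate the error. For a single error e at position i, S_ℓ = v_i·e·α_i^ℓ, so α_err = S_1/S_0.
  S_0^{−1} = 12^{−1} = 12 (mod 13), so α_err = 10·12 = 120 ≡ 3 = α_3. Error position i = 3.
  Consistency check: S_2/S_1 = 4·4 = 16 ≡ 3 = α_err ✓ (single-error assumption holds).
Step 4: error magnitude e = S_0/v_3 = S_0·∏_{j≠3}(α_3 − α_j) = 12·10 = 120 ≡ 3 (mod 13).
Step 5: correct position 3: c_3 = r_3 − e = 4 − 3 ≡ 1 (mod 13). Hence c = [9, 10, 1, 11, 7].
  Check: interpolating c through the α_i gives m(x) = 5 + 3·x (degree < 2) with m(α_i) = c_i for every i, so c is indeed a codeword.


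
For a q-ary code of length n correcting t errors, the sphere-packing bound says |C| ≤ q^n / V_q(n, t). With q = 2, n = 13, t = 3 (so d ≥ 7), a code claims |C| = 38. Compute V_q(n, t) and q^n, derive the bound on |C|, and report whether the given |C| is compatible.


V_q(n, t) = 378, q^n = 8192, Hamming bound = 21, |C| = 38 > bound (violated).

Step 1: Compute V_q(n, t) = Σ_{j=0}^3 C(n, j) (q−1)^j.
  j = 0: C(13,0)·(1)^0 = 1·1 = 1.
  j = 1: C(13,1)·(1)^1 = 13·1 = 13.
  j = 2: C(13,2)·(1)^2 = 78·1 = 78.
  j = 3: C(13,3)·(1)^3 = 286·1 = 286.
  V_q(n, t) = 1 + 13 + 78 + 286 = 378.
Step 2: q^n = 2^13 = 8192.
Step 3: Hamming bound ⌊q^n / V_q(n,t)⌋ = ⌊8192/378⌋ = 21.
Step 4: Compare |C| = 38 to 21: violated.
The claimed |C| lies above the Hamming bound, so no 2-ary code of length 13 with d ≥ 7 can have 38 codewords.


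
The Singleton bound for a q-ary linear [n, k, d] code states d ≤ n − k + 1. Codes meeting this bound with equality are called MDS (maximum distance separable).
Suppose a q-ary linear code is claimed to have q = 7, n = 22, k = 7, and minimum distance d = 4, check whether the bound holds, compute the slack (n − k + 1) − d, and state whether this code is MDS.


Singleton RHS = n − k + 1 = 16, slack = 12, bound satisfied, not MDS.

Singleton bound: d ≤ n − k + 1.
Here n = 22, k = 7, so n − k + 1 = 16.
Given d = 4, check d ≤ 16: YES.
Slack = (n − k + 1) − d = 12.
The code is NOT MDS (slack = 12 > 0).
Description: the claimed parameters are [22, 7, 4]_7; such a code would be non-MDS.


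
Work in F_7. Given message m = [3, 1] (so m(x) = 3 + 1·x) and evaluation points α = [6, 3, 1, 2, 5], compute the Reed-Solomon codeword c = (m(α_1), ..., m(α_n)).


c = [2, 6, 4, 5, 1]

Message polynomial: m(x) = 3 + 1·x (mod 7).
For each evaluation point α_i, compute m(α_i) mod 7:
  α_1 = 6: Horner steps 1 → 2, so m(6) = 2.
  α_2 = 3: Horner steps 1 → 6, so m(3) = 6.
  α_3 = 1: Horner steps 1 → 4, so m(1) = 4.
  α_4 = 2: Horner steps 1 → 5, so m(2) = 5.
  α_5 = 5: Horner steps 1 → 1, so m(5) = 1.
Codeword c = [2, 6, 4, 5, 1] ∈ F_7^5.


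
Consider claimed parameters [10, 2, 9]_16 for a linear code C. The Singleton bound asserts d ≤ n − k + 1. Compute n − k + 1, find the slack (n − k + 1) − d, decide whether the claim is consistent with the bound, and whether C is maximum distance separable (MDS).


Singleton RHS = n − k + 1 = 9, slack = 0, bound satisfied, MDS.

Singleton bound: d ≤ n − k + 1.
Here n = 10, k = 2, so n − k + 1 = 9.
Given d = 9, check d ≤ 9: YES.
Slack = (n − k + 1) − d = 0.
The code is MDS (slack = 0).
Description: the claimed parameters are [10, 2, 9]_16; such a code would be MDS (meets Singleton bound).


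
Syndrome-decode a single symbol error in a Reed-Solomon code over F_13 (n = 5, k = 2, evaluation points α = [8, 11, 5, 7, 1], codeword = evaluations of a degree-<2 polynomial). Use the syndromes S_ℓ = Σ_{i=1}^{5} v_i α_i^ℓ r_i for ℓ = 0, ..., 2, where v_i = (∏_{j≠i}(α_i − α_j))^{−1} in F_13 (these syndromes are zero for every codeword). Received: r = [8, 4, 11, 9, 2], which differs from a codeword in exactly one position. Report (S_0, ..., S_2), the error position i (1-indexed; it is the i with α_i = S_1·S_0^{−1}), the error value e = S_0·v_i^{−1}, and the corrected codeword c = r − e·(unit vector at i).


S = (5, 3, 7), error at position 2, error magnitude e = 12, c = [8, 5, 11, 9, 2].

Step 1: column multipliers v_i = (∏_{j≠i}(α_i − α_j))^{−1} mod 13.
  i = 1 (α = 8): (8−11)(8−5)(8−7)(8−1) = (−3)·3·1·7 = −63 ≡ 2, so v_1 = 2^{−1} = 7 (mod 13).
  i = 2 (α = 11): (11−8)(11−5)(11−7)(11−1) = 3·6·4·10 = 720 ≡ 5, so v_2 = 5^{−1} = 8 (mod 13).
  i = 3 (α = 5): (5−8)(5−11)(5−7)(5−1) = (−3)·(−6)·(−2)·4 = −144 ≡ 12, so v_3 = 12^{−1} = 12 (mod 13).
  i = 4 (α = 7): (7−8)(7−11)(7−5)(7−1) = (−1)·(−4)·2·6 = 48 ≡ 9, so v_4 = 9^{−1} = 3 (mod 13).
  i = 5 (α = 1): (1−8)(1−11)(1−5)(1−7) = (−7)·(−10)·(−4)·(−6) = 1680 ≡ 3, so v_5 = 3^{−1} = 9 (mod 13).
  v = [7, 8, 12, 3, 9].
Step 2: syndromes of r = [8, 4, 11, 9, 2] (all sums mod 13).
  S_0 = Σ v_i r_i = 7·8 + 8·4 + 12·11 + 3·9 + 9·2 = 265 ≡ 5.
  S_1 = Σ v_i α_i r_i = 7·8·8 + 8·11·4 + 12·5·11 + 3·7·9 + 9·1·2 = 1667 ≡ 3.
  α_i^2 mod 13 = [12, 4, 12, 10, 1].
  S_2 = Σ v_i α_i^2 r_i = 7·12·8 + 8·4·4 + 12·12·11 + 3·10·9 + 9·1·2 = 2672 ≡ 7.
  S = (5, 3, 7) ≠ 0, so r is not a codeword (an error is present).
Step 3: locate the error. For a single error e at position i, S_ℓ = v_i·e·α_i^ℓ, so α_err = S_1/S_0.
  S_0^{−1} = 5^{−1} = 8 (mod 13), so α_err = 3·8 = 24 ≡ 11 = α_2. Error position i = 2.
  Consistency check: S_2/S_1 = 7·9 = 63 ≡ 11 = α_err ✓ (single-error assumption holds).
Step 4: error magnitude e = S_0/v_2 = S_0·∏_{j≠2}(α_2 − α_j) = 5·5 = 25 ≡ 12 (mod 13).
Step 5: correct position 2: c_2 = r_2 − e = 4 − 12 ≡ 5 (mod 13). Hence c = [8, 5, 11, 9, 2].
  Check: interpolating c through the α_i gives m(x) = 3 + 12·x (degree < 2) with m(α_i) = c_i for every i, so c is indeed a codeword.


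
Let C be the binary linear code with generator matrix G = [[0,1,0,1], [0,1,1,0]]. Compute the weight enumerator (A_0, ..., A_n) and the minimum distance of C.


Weight distribution: A_0 = 1, A_2 = 3. Minimum distance d = 2.

Enumerate all 2^2 = 4 messages m ∈ F_2^2.
For each, compute codeword c = mG in F_2^4, then tally its weight.
  m = 00 → c = 0000, weight = 0.
  m = 10 → c = 0101, weight = 2.
  m = 01 → c = 0110, weight = 2.
  m = 11 → c = 0011, weight = 2.
Tally weights:
  weight 0: 1 codewords.
  weight 2: 3 codewords.
Minimum distance d = smallest w > 0 with A_w > 0 = 2.
Sanity: Σ A_w = 4 = 2^2 = 4 ✓.


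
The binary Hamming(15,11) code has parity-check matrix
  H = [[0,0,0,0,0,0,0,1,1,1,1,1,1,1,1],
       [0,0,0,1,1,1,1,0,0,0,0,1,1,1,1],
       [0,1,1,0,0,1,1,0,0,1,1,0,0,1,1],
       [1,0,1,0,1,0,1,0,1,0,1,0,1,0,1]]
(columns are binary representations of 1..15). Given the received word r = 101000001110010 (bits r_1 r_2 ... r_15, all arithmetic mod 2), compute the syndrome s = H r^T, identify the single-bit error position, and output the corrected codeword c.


s = (0, 1, 0, 0)^T, error position = 4, corrected codeword c = 101100001110010

Compute s = H r^T mod 2 one row at a time:
  s_1 = 0 + 1 + 1 + 1 + 0 + 0 + 1 + 0 = 4 ≡ 0 (mod 2).
  s_2 = 0 + 0 + 0 + 0 + 0 + 0 + 1 + 0 = 1 ≡ 1 (mod 2).
  s_3 = 0 + 1 + 0 + 0 + 1 + 1 + 1 + 0 = 4 ≡ 0 (mod 2).
  s_4 = 1 + 1 + 0 + 0 + 1 + 1 + 0 + 0 = 4 ≡ 0 (mod 2).
s = (0, 1, 0, 0)^T — this equals column 4 of H (binary 0100), so error is at position 4.
Correct: flip bit 4 of r = 101000001110010 to get c = 101100001110010.


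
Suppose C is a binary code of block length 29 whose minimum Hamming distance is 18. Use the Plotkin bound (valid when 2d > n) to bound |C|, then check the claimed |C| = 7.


Plotkin bound M ≤ 4; given |C| = 7 > bound (violated).

Check applicability: 2d = 36, n = 29.
2d − n = 7 > 0, so Plotkin applies.
Compute d/(2d−n) = 18/7 ≈ 2.5714.
⌊d/(2d−n)⌋ = 2.
Plotkin bound: M ≤ 2·2 = 4.
Given |C| = 7, check: VIOLATED.
This |C| is above the Plotkin bound, so no binary code with n = 29, d = 18 and 7 codewords exists.


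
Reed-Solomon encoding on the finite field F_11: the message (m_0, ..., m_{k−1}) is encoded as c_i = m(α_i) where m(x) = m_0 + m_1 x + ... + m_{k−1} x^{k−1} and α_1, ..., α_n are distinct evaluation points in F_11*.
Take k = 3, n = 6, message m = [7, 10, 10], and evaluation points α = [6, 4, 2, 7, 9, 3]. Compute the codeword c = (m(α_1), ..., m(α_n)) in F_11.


c = [9, 9, 1, 6, 5, 6]

Message polynomial: m(x) = 7 + 10·x + 10·x^2 (mod 11).
For each evaluation point α_i, compute m(α_i) mod 11:
  α_1 = 6: Horner steps 10 → 4 → 9, so m(6) = 9.
  α_2 = 4: Horner steps 10 → 6 → 9, so m(4) = 9.
  α_3 = 2: Horner steps 10 → 8 → 1, so m(2) = 1.
  α_4 = 7: Horner steps 10 → 3 → 6, so m(7) = 6.
  α_5 = 9: Horner steps 10 → 1 → 5, so m(9) = 5.
  α_6 = 3: Horner steps 10 → 7 → 6, so m(3) = 6.
Codeword c = [9, 9, 1, 6, 5, 6] ∈ F_11^6.


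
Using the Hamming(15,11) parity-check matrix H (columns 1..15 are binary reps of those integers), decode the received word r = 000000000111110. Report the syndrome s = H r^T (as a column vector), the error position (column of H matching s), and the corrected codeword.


s = (1, 1, 1, 0)^T, error position = 14, corrected codeword c = 000000000111100

Compute s = H r^T mod 2 one row at a time:
  s_1 = 0 + 0 + 1 + 1 + 1 + 1 + 1 + 0 = 5 ≡ 1 (mod 2).
  s_2 = 0 + 0 + 0 + 0 + 1 + 1 + 1 + 0 = 3 ≡ 1 (mod 2).
  s_3 = 0 + 0 + 0 + 0 + 1 + 1 + 1 + 0 = 3 ≡ 1 (mod 2).
  s_4 = 0 + 0 + 0 + 0 + 0 + 1 + 1 + 0 = 2 ≡ 0 (mod 2).
s = (1, 1, 1, 0)^T — this equals column 14 of H (binary 1110), so error is at position 14.
Correct: flip bit 14 of r = 000000000111110 to get c = 000000000111100.


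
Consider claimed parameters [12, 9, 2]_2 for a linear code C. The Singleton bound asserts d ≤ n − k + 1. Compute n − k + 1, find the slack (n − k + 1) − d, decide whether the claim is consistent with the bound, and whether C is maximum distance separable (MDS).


Singleton RHS = n − k + 1 = 4, slack = 2, bound satisfied, not MDS.

Singleton bound: d ≤ n − k + 1.
Here n = 12, k = 9, so n − k + 1 = 4.
Given d = 2, check d ≤ 4: YES.
Slack = (n − k + 1) − d = 2.
The code is NOT MDS (slack = 2 > 0).
Description: the claimed parameters are [12, 9, 2]_2; such a code would be non-MDS.


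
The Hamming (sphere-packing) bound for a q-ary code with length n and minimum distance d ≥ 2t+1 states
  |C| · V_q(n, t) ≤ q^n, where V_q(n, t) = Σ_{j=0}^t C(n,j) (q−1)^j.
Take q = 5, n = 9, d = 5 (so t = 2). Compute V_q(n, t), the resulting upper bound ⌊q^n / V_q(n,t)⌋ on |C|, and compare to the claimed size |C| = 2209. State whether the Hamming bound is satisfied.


V_q(n, t) = 613, q^n = 1953125, Hamming bound = 3186, |C| = 2209 ≤ bound (satisfied).

Step 1: Compute V_q(n, t) = Σ_{j=0}^2 C(n, j) (q−1)^j.
  j = 0: C(9,0)·(4)^0 = 1·1 = 1.
  j = 1: C(9,1)·(4)^1 = 9·4 = 36.
  j = 2: C(9,2)·(4)^2 = 36·16 = 576.
  V_q(n, t) = 1 + 36 + 576 = 613.
Step 2: q^n = 5^9 = 1953125.
Step 3: Hamming bound ⌊q^n / V_q(n,t)⌋ = ⌊1953125/613⌋ = 3186.
Step 4: Compare |C| = 2209 to 3186: satisfied.
The claimed |C| lies below the Hamming bound.


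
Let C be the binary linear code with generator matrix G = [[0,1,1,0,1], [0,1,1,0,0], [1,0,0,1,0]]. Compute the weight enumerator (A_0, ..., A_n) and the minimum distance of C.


Weight distribution: A_0 = 1, A_1 = 1, A_2 = 2, A_3 = 2, A_4 = 1, A_5 = 1. Minimum distance d = 1.

Enumerate all 2^3 = 8 messages m ∈ F_2^3.
For each, compute codeword c = mG in F_2^5, then tally its weight.
  m = 000 → c = 00000, weight = 0.
  m = 100 → c = 01101, weight = 3.
  m = 010 → c = 01100, weight = 2.
  m = 110 → c = 00001, weight = 1.
  m = 001 → c = 10010, weight = 2.
  m = 101 → c = 11111, weight = 5.
  m = 011 → c = 11110, weight = 4.
  m = 111 → c = 10011, weight = 3.
Tally weights:
  weight 0: 1 codewords.
  weight 1: 1 codewords.
  weight 2: 2 codewords.
  weight 3: 2 codewords.
  weight 4: 1 codewords.
  weight 5: 1 codewords.
Minimum distance d = smallest w > 0 with A_w > 0 = 1.
Sanity: Σ A_w = 8 = 2^3 = 8 ✓.


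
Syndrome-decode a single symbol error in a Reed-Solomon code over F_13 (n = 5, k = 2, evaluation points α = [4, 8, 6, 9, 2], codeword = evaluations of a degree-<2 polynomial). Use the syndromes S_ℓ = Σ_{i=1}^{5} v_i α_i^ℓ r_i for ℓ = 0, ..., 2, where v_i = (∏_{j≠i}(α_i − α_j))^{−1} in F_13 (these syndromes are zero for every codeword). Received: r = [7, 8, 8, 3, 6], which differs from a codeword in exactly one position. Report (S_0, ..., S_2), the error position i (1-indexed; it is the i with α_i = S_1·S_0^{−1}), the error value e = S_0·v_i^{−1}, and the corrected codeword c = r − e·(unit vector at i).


S = (3, 11, 10), error at position 2, error magnitude e = 12, c = [7, 9, 8, 3, 6].

Step 1: column multipliers v_i = (∏_{j≠i}(α_i − α_j))^{−1} mod 13.
  i = 1 (α = 4): (4−8)(4−6)(4−9)(4−2) = (−4)·(−2)·(−5)·2 = −80 ≡ 11, so v_1 = 11^{−1} = 6 (mod 13).
  i = 2 (α = 8): (8−4)(8−6)(8−9)(8−2) = 4·2·(−1)·6 = −48 ≡ 4, so v_2 = 4^{−1} = 10 (mod 13).
  i = 3 (α = 6): (6−4)(6−8)(6−9)(6−2) = 2·(−2)·(−3)·4 = 48 ≡ 9, so v_3 = 9^{−1} = 3 (mod 13).
  i = 4 (α = 9): (9−4)(9−8)(9−6)(9−2) = 5·1·3·7 = 105 ≡ 1, so v_4 = 1^{−1} = 1 (mod 13).
  i = 5 (α = 2): (2−4)(2−8)(2−6)(2−9) = (−2)·(−6)·(−4)·(−7) = 336 ≡ 11, so v_5 = 11^{−1} = 6 (mod 13).
  v = [6, 10, 3, 1, 6].
Step 2: syndromes of r = [7, 8, 8, 3, 6] (all sums mod 13).
  S_0 = Σ v_i r_i = 6·7 + 10·8 + 3·8 + 1·3 + 6·6 = 185 ≡ 3.
  S_1 = Σ v_i α_i r_i = 6·4·7 + 10·8·8 + 3·6·8 + 1·9·3 + 6·2·6 = 1051 ≡ 11.
  α_i^2 mod 13 = [3, 12, 10, 3, 4].
  S_2 = Σ v_i α_i^2 r_i = 6·3·7 + 10·12·8 + 3·10·8 + 1·3·3 + 6·4·6 = 1479 ≡ 10.
  S = (3, 11, 10) ≠ 0, so r is not a codeword (an error is present).
Step 3: locate the error. For a single error e at position i, S_ℓ = v_i·e·α_i^ℓ, so α_err = S_1/S_0.
  S_0^{−1} = 3^{−1} = 9 (mod 13), so α_err = 11·9 = 99 ≡ 8 = α_2. Error position i = 2.
  Consistency check: S_2/S_1 = 10·6 = 60 ≡ 8 = α_err ✓ (single-error assumption holds).
Step 4: error magnitude e = S_0/v_2 = S_0·∏_{j≠2}(α_2 − α_j) = 3·4 = 12 ≡ 12 (mod 13).
Step 5: correct position 2: c_2 = r_2 − e = 8 − 12 ≡ 9 (mod 13). Hence c = [7, 9, 8, 3, 6].
  Check: interpolating c through the α_i gives m(x) = 5 + 7·x (degree < 2) with m(α_i) = c_i for every i, so c is indeed a codeword.


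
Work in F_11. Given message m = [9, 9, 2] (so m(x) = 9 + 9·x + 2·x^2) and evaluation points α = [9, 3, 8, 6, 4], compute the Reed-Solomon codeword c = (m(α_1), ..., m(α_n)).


c = [10, 10, 0, 3, 0]

Message polynomial: m(x) = 9 + 9·x + 2·x^2 (mod 11).
For each evaluation point α_i, compute m(α_i) mod 11:
  α_1 = 9: Horner steps 2 → 5 → 10, so m(9) = 10.
  α_2 = 3: Horner steps 2 → 4 → 10, so m(3) = 10.
  α_3 = 8: Horner steps 2 → 3 → 0, so m(8) = 0.
  α_4 = 6: Horner steps 2 → 10 → 3, so m(6) = 3.
  α_5 = 4: Horner steps 2 → 6 → 0, so m(4) = 0.
Codeword c = [10, 10, 0, 3, 0] ∈ F_11^5.


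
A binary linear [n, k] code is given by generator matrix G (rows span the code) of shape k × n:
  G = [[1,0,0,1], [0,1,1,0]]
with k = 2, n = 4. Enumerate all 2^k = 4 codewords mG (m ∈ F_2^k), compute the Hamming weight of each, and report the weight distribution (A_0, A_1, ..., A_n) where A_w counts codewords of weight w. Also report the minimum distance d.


Weight distribution: A_0 = 1, A_2 = 2, A_4 = 1. Minimum distance d = 2.

Enumerate all 2^2 = 4 messages m ∈ F_2^2.
For each, compute codeword c = mG in F_2^4, then tally its weight.
  m = 00 → c = 0000, weight = 0.
  m = 10 → c = 1001, weight = 2.
  m = 01 → c = 0110, weight = 2.
  m = 11 → c = 1111, weight = 4.
Tally weights:
  weight 0: 1 codewords.
  weight 2: 2 codewords.
  weight 4: 1 codewords.
Minimum distance d = smallest w > 0 with A_w > 0 = 2.
Sanity: Σ A_w = 4 = 2^2 = 4 ✓.


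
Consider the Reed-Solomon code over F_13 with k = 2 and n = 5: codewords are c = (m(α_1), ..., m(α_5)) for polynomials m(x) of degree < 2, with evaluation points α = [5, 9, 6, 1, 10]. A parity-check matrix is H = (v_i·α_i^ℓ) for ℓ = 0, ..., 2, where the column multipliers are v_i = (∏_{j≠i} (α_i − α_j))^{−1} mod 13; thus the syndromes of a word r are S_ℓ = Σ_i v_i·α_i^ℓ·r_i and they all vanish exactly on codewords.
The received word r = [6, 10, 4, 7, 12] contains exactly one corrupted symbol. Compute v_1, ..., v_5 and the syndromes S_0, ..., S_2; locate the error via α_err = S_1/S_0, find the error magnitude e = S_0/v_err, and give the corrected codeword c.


S = (11, 3, 2), error at position 1, error magnitude e = 4, c = [2, 10, 4, 7, 12].

Step 1: column multipliers v_i = (∏_{j≠i}(α_i − α_j))^{−1} mod 13.
  i = 1 (α = 5): (5−9)(5−6)(5−1)(5−10) = (−4)·(−1)·4·(−5) = −80 ≡ 11, so v_1 = 11^{−1} = 6 (mod 13).
  i = 2 (α = 9): (9−5)(9−6)(9−1)(9−10) = 4·3·8·(−1) = −96 ≡ 8, so v_2 = 8^{−1} = 5 (mod 13).
  i = 3 (α = 6): (6−5)(6−9)(6−1)(6−10) = 1·(−3)·5·(−4) = 60 ≡ 8, so v_3 = 8^{−1} = 5 (mod 13).
  i = 4 (α = 1): (1−5)(1−9)(1−6)(1−10) = (−4)·(−8)·(−5)·(−9) = 1440 ≡ 10, so v_4 = 10^{−1} = 4 (mod 13).
  i = 5 (α = 10): (10−5)(10−9)(10−6)(10−1) = 5·1·4·9 = 180 ≡ 11, so v_5 = 11^{−1} = 6 (mod 13).
  v = [6, 5, 5, 4, 6].
Step 2: syndromes of r = [6, 10, 4, 7, 12] (all sums mod 13).
  S_0 = Σ v_i r_i = 6·6 + 5·10 + 5·4 + 4·7 + 6·12 = 206 ≡ 11.
  S_1 = Σ v_i α_i r_i = 6·5·6 + 5·9·10 + 5·6·4 + 4·1·7 + 6·10·12 = 1498 ≡ 3.
  α_i^2 mod 13 = [12, 3, 10, 1, 9].
  S_2 = Σ v_i α_i^2 r_i = 6·12·6 + 5·3·10 + 5·10·4 + 4·1·7 + 6·9·12 = 1458 ≡ 2.
  S = (11, 3, 2) ≠ 0, so r is not a codeword (an error is present).
Step 3: locate the error. For a single error e at position i, S_ℓ = v_i·e·α_i^ℓ, so α_err = S_1/S_0.
  S_0^{−1} = 11^{−1} = 6 (mod 13), so α_err = 3·6 = 18 ≡ 5 = α_1. Error position i = 1.
  Consistency check: S_2/S_1 = 2·9 = 18 ≡ 5 = α_err ✓ (single-error assumption holds).
Step 4: error magnitude e = S_0/v_1 = S_0·∏_{j≠1}(α_1 − α_j) = 11·11 = 121 ≡ 4 (mod 13).
Step 5: correct position 1: c_1 = r_1 − e = 6 − 4 ≡ 2 (mod 13). Hence c = [2, 10, 4, 7, 12].
  Check: interpolating c through the α_i gives m(x) = 5 + 2·x (degree < 2) with m(α_i) = c_i for every i, so c is indeed a codeword.


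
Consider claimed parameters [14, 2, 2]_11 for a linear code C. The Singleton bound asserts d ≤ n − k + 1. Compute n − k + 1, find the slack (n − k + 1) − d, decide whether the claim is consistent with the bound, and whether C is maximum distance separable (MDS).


Singleton RHS = n − k + 1 = 13, slack = 11, bound satisfied, not MDS.

Singleton bound: d ≤ n − k + 1.
Here n = 14, k = 2, so n − k + 1 = 13.
Given d = 2, check d ≤ 13: YES.
Slack = (n − k + 1) − d = 11.
The code is NOT MDS (slack = 11 > 0).
Description: the claimed parameters are [14, 2, 2]_11; such a code would be non-MDS.


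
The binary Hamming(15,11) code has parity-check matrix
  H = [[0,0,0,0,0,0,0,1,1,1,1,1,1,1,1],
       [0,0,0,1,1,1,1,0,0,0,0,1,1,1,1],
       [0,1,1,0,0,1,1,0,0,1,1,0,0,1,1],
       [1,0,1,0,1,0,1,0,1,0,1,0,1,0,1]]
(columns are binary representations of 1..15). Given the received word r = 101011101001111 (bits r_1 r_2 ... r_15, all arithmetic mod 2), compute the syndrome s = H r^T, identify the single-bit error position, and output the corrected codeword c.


s = (1, 1, 1, 1)^T, error position = 15, corrected codeword c = 101011101001110

Compute s = H r^T mod 2 one row at a time:
  s_1 = 0 + 1 + 0 + 0 + 1 + 1 + 1 + 1 = 5 ≡ 1 (mod 2).
  s_2 = 0 + 1 + 1 + 1 + 1 + 1 + 1 + 1 = 7 ≡ 1 (mod 2).
  s_3 = 0 + 1 + 1 + 1 + 0 + 0 + 1 + 1 = 5 ≡ 1 (mod 2).
  s_4 = 1 + 1 + 1 + 1 + 1 + 0 + 1 + 1 = 7 ≡ 1 (mod 2).
s = (1, 1, 1, 1)^T — this equals column 15 of H (binary 1111), so error is at position 15.
Correct: flip bit 15 of r = 101011101001111 to get c = 101011101001110.


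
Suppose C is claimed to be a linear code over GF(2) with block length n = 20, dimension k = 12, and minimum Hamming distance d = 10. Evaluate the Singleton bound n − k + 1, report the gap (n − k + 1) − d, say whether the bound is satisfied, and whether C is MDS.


Singleton RHS = n − k + 1 = 9, slack = -1, bound violated (no such code; not MDS).

Singleton bound: d ≤ n − k + 1.
Here n = 20, k = 12, so n − k + 1 = 9.
Given d = 10, check d ≤ 9: NO.
Slack = (n − k + 1) − d = -1.
The slack is negative: d = 10 exceeds n − k + 1 = 9 by 1, so the Singleton bound is violated and no linear [20, 12, 10]_2 code can exist. In particular it is not MDS (MDS requires d = n − k + 1 exactly).
Description: the claimed parameters are [20, 12, 10]_2; such a code would be impossible (violates the Singleton bound).


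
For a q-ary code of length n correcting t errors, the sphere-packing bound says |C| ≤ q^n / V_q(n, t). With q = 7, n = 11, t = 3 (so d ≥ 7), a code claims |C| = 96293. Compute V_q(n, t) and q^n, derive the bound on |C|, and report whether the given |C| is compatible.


V_q(n, t) = 37687, q^n = 1977326743, Hamming bound = 52467, |C| = 96293 > bound (violated).

Step 1: Compute V_q(n, t) = Σ_{j=0}^3 C(n, j) (q−1)^j.
  j = 0: C(11,0)·(6)^0 = 1·1 = 1.
  j = 1: C(11,1)·(6)^1 = 11·6 = 66.
  j = 2: C(11,2)·(6)^2 = 55·36 = 1980.
  j = 3: C(11,3)·(6)^3 = 165·216 = 35640.
  V_q(n, t) = 1 + 66 + 1980 + 35640 = 37687.
Step 2: q^n = 7^11 = 1977326743.
Step 3: Hamming bound ⌊q^n / V_q(n,t)⌋ = ⌊1977326743/37687⌋ = 52467.
Step 4: Compare |C| = 96293 to 52467: violated.
The claimed |C| lies above the Hamming bound, so no 7-ary code of length 11 with d ≥ 7 can have 96293 codewords.


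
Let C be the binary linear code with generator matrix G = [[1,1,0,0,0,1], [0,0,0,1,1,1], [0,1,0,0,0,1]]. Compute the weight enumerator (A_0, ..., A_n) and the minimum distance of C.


Weight distribution: A_0 = 1, A_1 = 1, A_2 = 1, A_3 = 3, A_4 = 2. Minimum distance d = 1.

Enumerate all 2^3 = 8 messages m ∈ F_2^3.
For each, compute codeword c = mG in F_2^6, then tally its weight.
  m = 000 → c = 000000, weight = 0.
  m = 100 → c = 110001, weight = 3.
  m = 010 → c = 000111, weight = 3.
  m = 110 → c = 110110, weight = 4.
  m = 001 → c = 010001, weight = 2.
  m = 101 → c = 100000, weight = 1.
  m = 011 → c = 010110, weight = 3.
  m = 111 → c = 100111, weight = 4.
Tally weights:
  weight 0: 1 codewords.
  weight 1: 1 codewords.
  weight 2: 1 codewords.
  weight 3: 3 codewords.
  weight 4: 2 codewords.
Minimum distance d = smallest w > 0 with A_w > 0 = 1.
Sanity: Σ A_w = 8 = 2^3 = 8 ✓.


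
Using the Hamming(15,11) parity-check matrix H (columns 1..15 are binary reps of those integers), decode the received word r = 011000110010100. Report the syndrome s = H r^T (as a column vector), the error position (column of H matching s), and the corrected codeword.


s = (1, 0, 0, 0)^T, error position = 8, corrected codeword c = 011000100010100

Compute s = H r^T mod 2 one row at a time:
  s_1 = 1 + 0 + 0 + 1 + 0 + 1 + 0 + 0 = 3 ≡ 1 (mod 2).
  s_2 = 0 + 0 + 0 + 1 + 0 + 1 + 0 + 0 = 2 ≡ 0 (mod 2).
  s_3 = 1 + 1 + 0 + 1 + 0 + 1 + 0 + 0 = 4 ≡ 0 (mod 2).
  s_4 = 0 + 1 + 0 + 1 + 0 + 1 + 1 + 0 = 4 ≡ 0 (mod 2).
s = (1, 0, 0, 0)^T — this equals column 8 of H (binary 1000), so error is at position 8.
Correct: flip bit 8 of r = 011000110010100 to get c = 011000100010100.


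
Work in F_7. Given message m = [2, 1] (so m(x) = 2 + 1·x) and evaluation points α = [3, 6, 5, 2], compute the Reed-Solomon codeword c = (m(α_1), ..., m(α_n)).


c = [5, 1, 0, 4]

Message polynomial: m(x) = 2 + 1·x (mod 7).
For each evaluation point α_i, compute m(α_i) mod 7:
  α_1 = 3: Horner steps 1 → 5, so m(3) = 5.
  α_2 = 6: Horner steps 1 → 1, so m(6) = 1.
  α_3 = 5: Horner steps 1 → 0, so m(5) = 0.
  α_4 = 2: Horner steps 1 → 4, so m(2) = 4.
Codeword c = [5, 1, 0, 4] ∈ F_7^4.


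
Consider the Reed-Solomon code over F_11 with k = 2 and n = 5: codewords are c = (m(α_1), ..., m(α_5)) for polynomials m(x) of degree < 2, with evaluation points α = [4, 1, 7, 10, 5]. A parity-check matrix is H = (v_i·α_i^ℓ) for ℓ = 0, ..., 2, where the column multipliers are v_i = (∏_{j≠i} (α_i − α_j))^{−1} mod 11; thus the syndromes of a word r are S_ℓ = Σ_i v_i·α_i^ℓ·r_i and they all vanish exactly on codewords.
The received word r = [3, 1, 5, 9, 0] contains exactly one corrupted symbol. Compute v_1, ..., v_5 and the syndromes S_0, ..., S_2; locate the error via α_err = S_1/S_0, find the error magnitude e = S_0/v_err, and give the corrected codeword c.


S = (5, 6, 5), error at position 4, error magnitude e = 2, c = [3, 1, 5, 7, 0].

Step 1: column multipliers v_i = (∏_{j≠i}(α_i − α_j))^{−1} mod 11.
  i = 1 (α = 4): (4−1)(4−7)(4−10)(4−5) = 3·(−3)·(−6)·(−1) = −54 ≡ 1, so v_1 = 1^{−1} = 1 (mod 11).
  i = 2 (α = 1): (1−4)(1−7)(1−10)(1−5) = (−3)·(−6)·(−9)·(−4) = 648 ≡ 10, so v_2 = 10^{−1} = 10 (mod 11).
  i = 3 (α = 7): (7−4)(7−1)(7−10)(7−5) = 3·6·(−3)·2 = −108 ≡ 2, so v_3 = 2^{−1} = 6 (mod 11).
  i = 4 (α = 10): (10−4)(10−1)(10−7)(10−5) = 6·9·3·5 = 810 ≡ 7, so v_4 = 7^{−1} = 8 (mod 11).
  i = 5 (α = 5): (5−4)(5−1)(5−7)(5−10) = 1·4·(−2)·(−5) = 40 ≡ 7, so v_5 = 7^{−1} = 8 (mod 11).
  v = [1, 10, 6, 8, 8].
Step 2: syndromes of r = [3, 1, 5, 9, 0] (all sums mod 11).
  S_0 = Σ v_i r_i = 1·3 + 10·1 + 6·5 + 8·9 + 8·0 = 115 ≡ 5.
  S_1 = Σ v_i α_i r_i = 1·4·3 + 10·1·1 + 6·7·5 + 8·10·9 + 8·5·0 = 952 ≡ 6.
  α_i^2 mod 11 = [5, 1, 5, 1, 3].
  S_2 = Σ v_i α_i^2 r_i = 1·5·3 + 10·1·1 + 6·5·5 + 8·1·9 + 8·3·0 = 247 ≡ 5.
  S = (5, 6, 5) ≠ 0, so r is not a codeword (an error is present).
Step 3: locate the error. For a single error e at position i, S_ℓ = v_i·e·α_i^ℓ, so α_err = S_1/S_0.
  S_0^{−1} = 5^{−1} = 9 (mod 11), so α_err = 6·9 = 54 ≡ 10 = α_4. Error position i = 4.
  Consistency check: S_2/S_1 = 5·2 = 10 ≡ 10 = α_err ✓ (single-error assumption holds).
Step 4: error magnitude e = S_0/v_4 = S_0·∏_{j≠4}(α_4 − α_j) = 5·7 = 35 ≡ 2 (mod 11).
Step 5: correct position 4: c_4 = r_4 − e = 9 − 2 ≡ 7 (mod 11). Hence c = [3, 1, 5, 7, 0].
  Check: interpolating c through the α_i gives m(x) = 4 + 8·x (degree < 2) with m(α_i) = c_i for every i, so c is indeed a codeword.


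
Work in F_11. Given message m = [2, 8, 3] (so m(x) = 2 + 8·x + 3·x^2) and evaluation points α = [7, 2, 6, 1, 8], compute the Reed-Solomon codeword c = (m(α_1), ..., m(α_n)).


c = [7, 8, 4, 2, 5]

Message polynomial: m(x) = 2 + 8·x + 3·x^2 (mod 11).
For each evaluation point α_i, compute m(α_i) mod 11:
  α_1 = 7: Horner steps 3 → 7 → 7, so m(7) = 7.
  α_2 = 2: Horner steps 3 → 3 → 8, so m(2) = 8.
  α_3 = 6: Horner steps 3 → 4 → 4, so m(6) = 4.
  α_4 = 1: Horner steps 3 → 0 → 2, so m(1) = 2.
  α_5 = 8: Horner steps 3 → 10 → 5, so m(8) = 5.
Codeword c = [7, 8, 4, 2, 5] ∈ F_11^5.


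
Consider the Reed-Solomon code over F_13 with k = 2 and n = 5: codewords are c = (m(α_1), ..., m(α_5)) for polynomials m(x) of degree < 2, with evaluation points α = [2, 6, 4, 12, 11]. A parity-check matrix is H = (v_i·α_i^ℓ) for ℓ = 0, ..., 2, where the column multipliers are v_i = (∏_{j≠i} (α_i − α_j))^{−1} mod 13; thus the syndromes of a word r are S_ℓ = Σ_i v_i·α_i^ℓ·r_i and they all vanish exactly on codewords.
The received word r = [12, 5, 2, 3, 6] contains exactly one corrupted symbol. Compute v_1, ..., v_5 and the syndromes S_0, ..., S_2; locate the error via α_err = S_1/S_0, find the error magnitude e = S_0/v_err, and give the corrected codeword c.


S = (11, 2, 11), error at position 4, error magnitude e = 2, c = [12, 5, 2, 1, 6].

Step 1: column multipliers v_i = (∏_{j≠i}(α_i − α_j))^{−1} mod 13.
  i = 1 (α = 2): (2−6)(2−4)(2−12)(2−11) = (−4)·(−2)·(−10)·(−9) = 720 ≡ 5, so v_1 = 5^{−1} = 8 (mod 13).
  i = 2 (α = 6): (6−2)(6−4)(6−12)(6−11) = 4·2·(−6)·(−5) = 240 ≡ 6, so v_2 = 6^{−1} = 11 (mod 13).
  i = 3 (α = 4): (4−2)(4−6)(4−12)(4−11) = 2·(−2)·(−8)·(−7) = −224 ≡ 10, so v_3 = 10^{−1} = 4 (mod 13).
  i = 4 (α = 12): (12−2)(12−6)(12−4)(12−11) = 10·6·8·1 = 480 ≡ 12, so v_4 = 12^{−1} = 12 (mod 13).
  i = 5 (α = 11): (11−2)(11−6)(11−4)(11−12) = 9·5·7·(−1) = −315 ≡ 10, so v_5 = 10^{−1} = 4 (mod 13).
  v = [8, 11, 4, 12, 4].
Step 2: syndromes of r = [12, 5, 2, 3, 6] (all sums mod 13).
  S_0 = Σ v_i r_i = 8·12 + 11·5 + 4·2 + 12·3 + 4·6 = 219 ≡ 11.
  S_1 = Σ v_i α_i r_i = 8·2·12 + 11·6·5 + 4·4·2 + 12·12·3 + 4·11·6 = 1250 ≡ 2.
  α_i^2 mod 13 = [4, 10, 3, 1, 4].
  S_2 = Σ v_i α_i^2 r_i = 8·4·12 + 11·10·5 + 4·3·2 + 12·1·3 + 4·4·6 = 1090 ≡ 11.
  S = (11, 2, 11) ≠ 0, so r is not a codeword (an error is present).
Step 3: locate the error. For a single error e at position i, S_ℓ = v_i·e·α_i^ℓ, so α_err = S_1/S_0.
  S_0^{−1} = 11^{−1} = 6 (mod 13), so α_err = 2·6 = 12 ≡ 12 = α_4. Error position i = 4.
  Consistency check: S_2/S_1 = 11·7 = 77 ≡ 12 = α_err ✓ (single-error assumption holds).
Step 4: error magnitude e = S_0/v_4 = S_0·∏_{j≠4}(α_4 − α_j) = 11·12 = 132 ≡ 2 (mod 13).
Step 5: correct position 4: c_4 = r_4 − e = 3 − 2 ≡ 1 (mod 13). Hence c = [12, 5, 2, 1, 6].
  Check: interpolating c through the α_i gives m(x) = 9 + 8·x (degree < 2) with m(α_i) = c_i for every i, so c is indeed a codeword.


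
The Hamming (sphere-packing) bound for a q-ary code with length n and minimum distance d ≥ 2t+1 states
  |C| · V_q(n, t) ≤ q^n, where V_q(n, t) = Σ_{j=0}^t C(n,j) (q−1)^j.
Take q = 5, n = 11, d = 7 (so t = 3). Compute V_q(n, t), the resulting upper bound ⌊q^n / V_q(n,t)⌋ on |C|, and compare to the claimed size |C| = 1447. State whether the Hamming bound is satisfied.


V_q(n, t) = 11485, q^n = 48828125, Hamming bound = 4251, |C| = 1447 ≤ bound (satisfied).

Step 1: Compute V_q(n, t) = Σ_{j=0}^3 C(n, j) (q−1)^j.
  j = 0: C(11,0)·(4)^0 = 1·1 = 1.
  j = 1: C(11,1)·(4)^1 = 11·4 = 44.
  j = 2: C(11,2)·(4)^2 = 55·16 = 880.
  j = 3: C(11,3)·(4)^3 = 165·64 = 10560.
  V_q(n, t) = 1 + 44 + 880 + 10560 = 11485.
Step 2: q^n = 5^11 = 48828125.
Step 3: Hamming bound ⌊q^n / V_q(n,t)⌋ = ⌊48828125/11485⌋ = 4251.
Step 4: Compare |C| = 1447 to 4251: satisfied.
The claimed |C| lies below the Hamming bound.


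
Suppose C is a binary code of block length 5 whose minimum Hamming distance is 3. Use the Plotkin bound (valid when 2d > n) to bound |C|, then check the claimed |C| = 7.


Plotkin bound M ≤ 6; given |C| = 7 > bound (violated).

Check applicability: 2d = 6, n = 5.
2d − n = 1 > 0, so Plotkin applies.
Compute d/(2d−n) = 3/1 ≈ 3.0000.
⌊d/(2d−n)⌋ = 3.
Plotkin bound: M ≤ 2·3 = 6.
Given |C| = 7, check: VIOLATED.
This |C| is above the Plotkin bound, so no binary code with n = 5, d = 3 and 7 codewords exists.


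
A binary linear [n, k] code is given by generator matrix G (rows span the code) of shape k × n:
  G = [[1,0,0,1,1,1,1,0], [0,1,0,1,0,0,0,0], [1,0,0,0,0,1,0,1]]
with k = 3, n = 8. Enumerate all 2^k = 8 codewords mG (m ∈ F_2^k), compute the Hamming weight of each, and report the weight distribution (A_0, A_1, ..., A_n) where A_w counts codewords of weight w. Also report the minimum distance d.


Weight distribution: A_0 = 1, A_2 = 1, A_3 = 1, A_4 = 2, A_5 = 3. Minimum distance d = 2.

Enumerate all 2^3 = 8 messages m ∈ F_2^3.
For each, compute codeword c = mG in F_2^8, then tally its weight.
  m = 000 → c = 00000000, weight = 0.
  m = 100 → c = 10011110, weight = 5.
  m = 010 → c = 01010000, weight = 2.
  m = 110 → c = 11001110, weight = 5.
  m = 001 → c = 10000101, weight = 3.
  m = 101 → c = 00011011, weight = 4.
  m = 011 → c = 11010101, weight = 5.
  m = 111 → c = 01001011, weight = 4.
Tally weights:
  weight 0: 1 codewords.
  weight 2: 1 codewords.
  weight 3: 1 codewords.
  weight 4: 2 codewords.
  weight 5: 3 codewords.
Minimum distance d = smallest w > 0 with A_w > 0 = 2.
Sanity: Σ A_w = 8 = 2^3 = 8 ✓.


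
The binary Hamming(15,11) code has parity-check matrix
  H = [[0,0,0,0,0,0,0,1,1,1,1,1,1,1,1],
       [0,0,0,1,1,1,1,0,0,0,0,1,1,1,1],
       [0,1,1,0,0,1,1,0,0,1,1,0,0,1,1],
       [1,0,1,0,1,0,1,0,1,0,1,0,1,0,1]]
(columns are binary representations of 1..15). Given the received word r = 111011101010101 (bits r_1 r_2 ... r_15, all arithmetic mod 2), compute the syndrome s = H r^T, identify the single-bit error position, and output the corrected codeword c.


s = (0, 1, 0, 0)^T, error position = 4, corrected codeword c = 111111101010101

Compute s = H r^T mod 2 one row at a time:
  s_1 = 0 + 1 + 0 + 1 + 0 + 1 + 0 + 1 = 4 ≡ 0 (mod 2).
  s_2 = 0 + 1 + 1 + 1 + 0 + 1 + 0 + 1 = 5 ≡ 1 (mod 2).
  s_3 = 1 + 1 + 1 + 1 + 0 + 1 + 0 + 1 = 6 ≡ 0 (mod 2).
  s_4 = 1 + 1 + 1 + 1 + 1 + 1 + 1 + 1 = 8 ≡ 0 (mod 2).
s = (0, 1, 0, 0)^T — this equals column 4 of H (binary 0100), so error is at position 4.
Correct: flip bit 4 of r = 111011101010101 to get c = 111111101010101.


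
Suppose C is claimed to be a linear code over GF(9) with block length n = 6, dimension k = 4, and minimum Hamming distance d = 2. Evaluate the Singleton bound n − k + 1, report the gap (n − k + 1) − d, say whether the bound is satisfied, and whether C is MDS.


Singleton RHS = n − k + 1 = 3, slack = 1, bound satisfied, not MDS.

Singleton bound: d ≤ n − k + 1.
Here n = 6, k = 4, so n − k + 1 = 3.
Given d = 2, check d ≤ 3: YES.
Slack = (n − k + 1) − d = 1.
The code is NOT MDS (slack = 1 > 0).
Description: the claimed parameters are [6, 4, 2]_9; such a code would be non-MDS.


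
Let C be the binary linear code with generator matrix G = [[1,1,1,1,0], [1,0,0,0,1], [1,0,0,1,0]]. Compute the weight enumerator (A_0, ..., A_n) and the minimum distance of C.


Weight distribution: A_0 = 1, A_2 = 4, A_4 = 3. Minimum distance d = 2.

Enumerate all 2^3 = 8 messages m ∈ F_2^3.
For each, compute codeword c = mG in F_2^5, then tally its weight.
  m = 000 → c = 00000, weight = 0.
  m = 100 → c = 11110, weight = 4.
  m = 010 → c = 10001, weight = 2.
  m = 110 → c = 01111, weight = 4.
  m = 001 → c = 10010, weight = 2.
  m = 101 → c = 01100, weight = 2.
  m = 011 → c = 00011, weight = 2.
  m = 111 → c = 11101, weight = 4.
Tally weights:
  weight 0: 1 codewords.
  weight 2: 4 codewords.
  weight 4: 3 codewords.
Minimum distance d = smallest w > 0 with A_w > 0 = 2.
Sanity: Σ A_w = 8 = 2^3 = 8 ✓.
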